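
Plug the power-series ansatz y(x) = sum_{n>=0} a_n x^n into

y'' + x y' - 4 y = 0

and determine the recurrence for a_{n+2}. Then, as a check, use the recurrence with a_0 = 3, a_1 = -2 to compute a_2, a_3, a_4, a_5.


Substitute y = sum_n a_n x^n.
y''(x) has coefficient (n+2)(n+1) a_{n+2} at x^n;
x y'(x) has coefficient n a_n at x^n (shift);
-4 y(x) has coefficient -4 a_n at x^n.
Matching x^n: (n+2)(n+1) a_{n+2} + (n - 4) a_n = 0.
Thus a_{n+2} = (-n + 4) / ((n+1)(n+2)) * a_n.

Check with a_0 = 3, a_1 = -2 (apply the recurrence for n = 0, 1, 2, 3): a_0 = 3, a_1 = -2, a_2 = 6, a_3 = -1, a_4 = 1, a_5 = -1/20.

a_(n+2) = (-n + 4) / ((n+1)(n+2)) * a_n; check: a_0 = 3, a_1 = -2, a_2 = 6, a_3 = -1, a_4 = 1, a_5 = -1/20


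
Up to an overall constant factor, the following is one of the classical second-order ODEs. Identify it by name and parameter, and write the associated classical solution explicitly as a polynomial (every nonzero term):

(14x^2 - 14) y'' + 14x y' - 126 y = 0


All three coefficients share the factor -14; dividing through by -14 gives  (1 - x^2) y'' - x y' + 9 y = 0.
This matches the Chebyshev equation (1 - x^2) y'' - x y' + n^2 y = 0 (note the -x y' term, not -2x y') with n^2 = 9, so n = 3; the polynomial solution is T_3(x).
With y = sum_k a_k x^k, matching x^k gives (k+2)(k+1) a_{k+2} = (k^2 - n^2) a_k = (k - 3)(k + 3) a_k. The right side vanishes at k = 3, so the series with the parity of 3 terminates at degree 3.
Standard normalization: leading coefficient of T_n is 2^(n-1), so a_3 = 2^2 = 4. Work downward with a_k = (k+1)(k+2) a_{k+2} / ((k - 3)(k + 3)):
  a_1 = (2)(3)(4) / ((1 - 3)(1 + 3)) = 24/(-8) = -3
Hence T_3(x) = 4 x^3 - 3 x.

T_3(x); series = 4 x^3 - 3 x


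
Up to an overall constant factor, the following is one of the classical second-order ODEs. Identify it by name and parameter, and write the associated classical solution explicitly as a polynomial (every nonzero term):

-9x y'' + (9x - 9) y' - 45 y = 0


All three coefficients share the factor -9; dividing through by -9 gives  x y'' + (1 - x) y' + 5 y = 0.
This matches the Laguerre equation x y'' + (1 - x) y' + n y = 0 with n = 5; the polynomial solution is L_5(x).
With y = sum_k a_k x^k, matching x^k gives (k+1)k a_{k+1} + (k+1) a_{k+1} - k a_k + n a_k = 0, i.e. (k+1)^2 a_{k+1} = (k - n) a_k = (k - 5) a_k. The right side vanishes at k = 5, so the series terminates at degree 5.
Standard normalization L_n(0) = 1 gives a_0 = 1. Work upward with a_{k+1} = (k - 5) a_k / (k+1)^2:
  a_1 = (0 - 5)(1) / 1^2 = -5/1 = -5
  a_2 = (1 - 5)(-5) / 2^2 = 20/4 = 5
  a_3 = (2 - 5)(5) / 3^2 = -15/9 = -5/3
  a_4 = (3 - 5)(-5/3) / 4^2 = (10/3)/16 = 5/24
  a_5 = (4 - 5)(5/24) / 5^2 = (-5/24)/25 = -1/120
Hence L_5(x) = -x^5/120 + 5 x^4/24 - 5 x^3/3 + 5 x^2 - 5 x + 1.

L_5(x); series = -x^5/120 + 5 x^4/24 - 5 x^3/3 + 5 x^2 - 5 x + 1


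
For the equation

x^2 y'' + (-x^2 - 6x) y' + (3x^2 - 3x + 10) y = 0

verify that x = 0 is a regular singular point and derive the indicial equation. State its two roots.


Divide by x^2 to reach normal form y'' + P_1(x) y' + P_2(x) y = 0 with P_1(x) = -1 - 6/x and P_2(x) = 3 - 3/x + 10/x^2.
x = 0 is a singular point because the y'-coefficient -1 - 6/x has a pole at x = 0 and the y-coefficient 3 - 3/x + 10/x^2 has a pole at x = 0.
It is a regular singular point because x P_1(x) = p(x) = -x - 6 and x^2 P_2(x) = q(x) = 3x^2 - 3x + 10 are polynomials, hence analytic at x = 0.
p(0) = -6,  q(0) = 10.
Indicial equation: r(r-1) + p(0) r + q(0) = 0, i.e. r^2 + (p(0) - 1) r + q(0) = 0, i.e. r^2 - 7 r + 10 = 0.
Discriminant: (-7)^2 - 4(10) = 9, so r = (7 ± 3)/2.
Solving: r_1 = 5, r_2 = 2.

indicial: r^2 - 7 r + 10 = 0; roots r_1 = 5, r_2 = 2


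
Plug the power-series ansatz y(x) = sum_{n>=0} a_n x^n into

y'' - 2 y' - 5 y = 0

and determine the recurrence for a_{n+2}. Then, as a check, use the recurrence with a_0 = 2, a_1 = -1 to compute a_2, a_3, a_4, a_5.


Substitute y = sum_n a_n x^n.
y''(x) has coefficient (n+2)(n+1) a_{n+2} at x^n;
-2 y'(x) has coefficient -2 (n+1) a_{n+1} at x^n;
-5 y(x) has coefficient -5 a_n at x^n.
Matching x^n: (n+2)(n+1) a_{n+2} - 2 (n+1) a_{n+1} - 5 a_n = 0.
Thus a_{n+2} = [2 (n+1) a_{n+1} + 5 a_n] / ((n+1)(n+2)).

Check with a_0 = 2, a_1 = -1 (apply the recurrence for n = 0, 1, 2, 3): a_0 = 2, a_1 = -1, a_2 = 4, a_3 = 11/6, a_4 = 31/12, a_5 = 179/120.

a_(n+2) = [2 (n+1) a_(n+1) + 5 a_n] / ((n+1)(n+2)); check: a_0 = 2, a_1 = -1, a_2 = 4, a_3 = 11/6, a_4 = 31/12, a_5 = 179/120


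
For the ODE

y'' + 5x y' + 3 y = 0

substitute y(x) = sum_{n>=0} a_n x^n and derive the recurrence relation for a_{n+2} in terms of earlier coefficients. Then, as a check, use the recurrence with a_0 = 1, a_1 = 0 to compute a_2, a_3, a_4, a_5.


Substitute y = sum_n a_n x^n.
y''(x) has coefficient (n+2)(n+1) a_{n+2} at x^n;
5 x y'(x) has coefficient 5 n a_n at x^n (shift);
3 y(x) has coefficient 3 a_n at x^n.
Matching x^n: (n+2)(n+1) a_{n+2} + (5n + 3) a_n = 0.
Thus a_{n+2} = (-5n - 3) / ((n+1)(n+2)) * a_n.

Check with a_0 = 1, a_1 = 0 (apply the recurrence for n = 0, 1, 2, 3): a_0 = 1, a_1 = 0, a_2 = -3/2, a_3 = 0, a_4 = 13/8, a_5 = 0.

a_(n+2) = (-5n - 3) / ((n+1)(n+2)) * a_n; check: a_0 = 1, a_1 = 0, a_2 = -3/2, a_3 = 0, a_4 = 13/8, a_5 = 0


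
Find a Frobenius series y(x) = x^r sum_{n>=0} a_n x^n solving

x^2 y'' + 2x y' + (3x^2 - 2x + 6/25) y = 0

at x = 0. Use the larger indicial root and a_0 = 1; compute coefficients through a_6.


Write in Frobenius form y'' + (p(x)/x) y' + (q(x)/x^2) y = 0:
  p(x) = 2,  q(x) = 3x^2 - 2x + 6/25.
Indicial equation: r(r-1) + (2) r + (6/25) = 0 -> roots r_1 = -2/5, r_2 = -3/5.
Take r = r_1 = -2/5. Let y(x) = x^r sum_{n>=0} a_n x^n with a_0 = 1.
Substitute y = x^r sum a_n x^n and match x^{r+n}. The recurrence is
  D(n) a_n - 2 a_{n-1} + 3 a_{n-2} = 0,  where D(n) = (r+n)(r+n-1) + (2)(r+n) + (6/25).
  a_n = [2 a_{n-1} - 3 a_{n-2}] / D(n).
Since the indicial polynomial factors as (r - r_1)(r - r_2), D(n) = (r_1 + n - r_1)(r_1 + n - r_2) = n(n + 1/5).
Evaluating step by step (a_0 = 1):
  n = 1: D(1) = 1(1 + 1/5) = 6/5; numerator = 2(1) = 2; a_1 = (2)/(6/5) = 5/3
  n = 2: D(2) = 2(2 + 1/5) = 22/5; numerator = 2(5/3) - 3(1) = 1/3; a_2 = (1/3)/(22/5) = 5/66
  n = 3: D(3) = 3(3 + 1/5) = 48/5; numerator = 2(5/66) - 3(5/3) = -160/33; a_3 = (-160/33)/(48/5) = -50/99
  n = 4: D(4) = 4(4 + 1/5) = 84/5; numerator = 2(-50/99) - 3(5/66) = -245/198; a_4 = (-245/198)/(84/5) = -175/2376
  n = 5: D(5) = 5(5 + 1/5) = 26; numerator = 2(-175/2376) - 3(-50/99) = 1625/1188; a_5 = (1625/1188)/(26) = 125/2376
  n = 6: D(6) = 6(6 + 1/5) = 186/5; numerator = 2(125/2376) - 3(-175/2376) = 775/2376; a_6 = (775/2376)/(186/5) = 125/14256

r = -2/5; a_0 = 1; a_1 = 5/3; a_2 = 5/66; a_3 = -50/99; a_4 = -175/2376; a_5 = 125/2376; a_6 = 125/14256


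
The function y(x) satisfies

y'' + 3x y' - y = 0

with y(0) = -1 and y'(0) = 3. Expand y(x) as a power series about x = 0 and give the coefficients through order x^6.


Ansatz: y(x) = sum_{n>=0} a_n x^n, so y'(x) = sum_{n>=1} n a_n x^(n-1) and y''(x) = sum_{n>=2} n(n-1) a_n x^(n-2).
Substitute into P(x) y'' + Q(x) y' + R(x) y = 0 with P(x) = 1, Q(x) = 3x, R(x) = -1, and match powers of x.
Initial conditions: a_0 = -1, a_1 = 3.
Setting the coefficient of each power of x to zero and solving order by order (substituting the coefficients already found):
  x^0: 2 a_2 - a_0 = 0  ->  2 a_2 = a_0 = -1  ->  a_2 = -1/2
  x^1: 6 a_3 + 2 a_1 = 0  ->  6 a_3 = -2 a_1 = -6  ->  a_3 = -1
  x^2: 12 a_4 + 5 a_2 = 0  ->  12 a_4 = -5 a_2 = 5/2  ->  a_4 = 5/24
  x^3: 20 a_5 + 8 a_3 = 0  ->  20 a_5 = -8 a_3 = 8  ->  a_5 = 2/5
  x^4: 30 a_6 + 11 a_4 = 0  ->  30 a_6 = -11 a_4 = -55/24  ->  a_6 = -11/144
Truncated series: y(x) = -1 + 3 x - (1/2) x^2 - x^3 + (5/24) x^4 + (2/5) x^5 - (11/144) x^6 + O(x^7).

a_0 = -1; a_1 = 3; a_2 = -1/2; a_3 = -1; a_4 = 5/24; a_5 = 2/5; a_6 = -11/144


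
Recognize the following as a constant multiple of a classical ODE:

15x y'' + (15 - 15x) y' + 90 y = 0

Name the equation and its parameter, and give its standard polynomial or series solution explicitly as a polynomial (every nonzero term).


All three coefficients share the factor 15; dividing through by 15 gives  x y'' + (1 - x) y' + 6 y = 0.
This matches the Laguerre equation x y'' + (1 - x) y' + n y = 0 with n = 6; the polynomial solution is L_6(x).
With y = sum_k a_k x^k, matching x^k gives (k+1)k a_{k+1} + (k+1) a_{k+1} - k a_k + n a_k = 0, i.e. (k+1)^2 a_{k+1} = (k - n) a_k = (k - 6) a_k. The right side vanishes at k = 6, so the series terminates at degree 6.
Standard normalization L_n(0) = 1 gives a_0 = 1. Work upward with a_{k+1} = (k - 6) a_k / (k+1)^2:
  a_1 = (0 - 6)(1) / 1^2 = -6/1 = -6
  a_2 = (1 - 6)(-6) / 2^2 = 30/4 = 15/2
  a_3 = (2 - 6)(15/2) / 3^2 = -30/9 = -10/3
  a_4 = (3 - 6)(-10/3) / 4^2 = 10/16 = 5/8
  a_5 = (4 - 6)(5/8) / 5^2 = (-5/4)/25 = -1/20
  a_6 = (5 - 6)(-1/20) / 6^2 = (1/20)/36 = 1/720
Hence L_6(x) = x^6/720 - x^5/20 + 5 x^4/8 - 10 x^3/3 + 15 x^2/2 - 6 x + 1.

L_6(x); series = x^6/720 - x^5/20 + 5 x^4/8 - 10 x^3/3 + 15 x^2/2 - 6 x + 1


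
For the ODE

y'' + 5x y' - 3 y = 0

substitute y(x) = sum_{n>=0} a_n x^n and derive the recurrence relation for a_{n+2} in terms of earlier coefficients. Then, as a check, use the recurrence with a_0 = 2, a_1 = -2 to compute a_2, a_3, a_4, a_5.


Substitute y = sum_n a_n x^n.
y''(x) has coefficient (n+2)(n+1) a_{n+2} at x^n;
5 x y'(x) has coefficient 5 n a_n at x^n (shift);
-3 y(x) has coefficient -3 a_n at x^n.
Matching x^n: (n+2)(n+1) a_{n+2} + (5n - 3) a_n = 0.
Thus a_{n+2} = (-5n + 3) / ((n+1)(n+2)) * a_n.

Check with a_0 = 2, a_1 = -2 (apply the recurrence for n = 0, 1, 2, 3): a_0 = 2, a_1 = -2, a_2 = 3, a_3 = 2/3, a_4 = -7/4, a_5 = -2/5.

a_(n+2) = (-5n + 3) / ((n+1)(n+2)) * a_n; check: a_0 = 2, a_1 = -2, a_2 = 3, a_3 = 2/3, a_4 = -7/4, a_5 = -2/5


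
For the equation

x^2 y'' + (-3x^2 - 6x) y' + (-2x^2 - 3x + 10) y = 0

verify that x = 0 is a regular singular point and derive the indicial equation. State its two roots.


Divide by x^2 to reach normal form y'' + P_1(x) y' + P_2(x) y = 0 with P_1(x) = -3 - 6/x and P_2(x) = -2 - 3/x + 10/x^2.
x = 0 is a singular point because the y'-coefficient -3 - 6/x has a pole at x = 0 and the y-coefficient -2 - 3/x + 10/x^2 has a pole at x = 0.
It is a regular singular point because x P_1(x) = p(x) = -3x - 6 and x^2 P_2(x) = q(x) = -2x^2 - 3x + 10 are polynomials, hence analytic at x = 0.
p(0) = -6,  q(0) = 10.
Indicial equation: r(r-1) + p(0) r + q(0) = 0, i.e. r^2 + (p(0) - 1) r + q(0) = 0, i.e. r^2 - 7 r + 10 = 0.
Discriminant: (-7)^2 - 4(10) = 9, so r = (7 ± 3)/2.
Solving: r_1 = 5, r_2 = 2.

indicial: r^2 - 7 r + 10 = 0; roots r_1 = 5, r_2 = 2


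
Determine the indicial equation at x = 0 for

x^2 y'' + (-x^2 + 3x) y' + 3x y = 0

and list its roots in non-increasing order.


Divide by x^2 to reach normal form y'' + P_1(x) y' + P_2(x) y = 0 with P_1(x) = -1 + 3/x and P_2(x) = 3/x.
x = 0 is a singular point because the y'-coefficient -1 + 3/x has a pole at x = 0 and the y-coefficient 3/x has a pole at x = 0.
It is a regular singular point because x P_1(x) = p(x) = 3 - x and x^2 P_2(x) = q(x) = 3x are polynomials, hence analytic at x = 0.
p(0) = 3,  q(0) = 0.
Indicial equation: r(r-1) + p(0) r + q(0) = 0, i.e. r^2 + (p(0) - 1) r + q(0) = 0, i.e. r^2 + 2 r = 0.
Discriminant: (2)^2 - 4(0) = 4, so r = (-2 ± 2)/2.
Solving: r_1 = 0, r_2 = -2.

indicial: r^2 + 2 r = 0; roots r_1 = 0, r_2 = -2


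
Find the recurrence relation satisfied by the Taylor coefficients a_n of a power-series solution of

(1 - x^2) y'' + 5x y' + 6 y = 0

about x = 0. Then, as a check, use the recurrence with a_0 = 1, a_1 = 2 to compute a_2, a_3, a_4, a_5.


Substitute y = sum_n a_n x^n.
(1 - 1 x^2) y'' contributes (n+2)(n+1) a_{n+2} - n(n-1) a_n at x^n.
5 x y'(x) contributes 5 n a_n at x^n.
6 y(x) contributes 6 a_n at x^n.
Matching x^n: (n+2)(n+1) a_{n+2} + (-n(n-1) + 5 n + 6) a_n = 0.
Thus a_{n+2} = (n(n-1) - 5 n - 6) / ((n+1)(n+2)) * a_n.

Check with a_0 = 1, a_1 = 2 (apply the recurrence for n = 0, 1, 2, 3): a_0 = 1, a_1 = 2, a_2 = -3, a_3 = -11/3, a_4 = 7/2, a_5 = 11/4.

a_(n+2) = (n(n-1) - 5 n - 6) / ((n+1)(n+2)) * a_n; check: a_0 = 1, a_1 = 2, a_2 = -3, a_3 = -11/3, a_4 = 7/2, a_5 = 11/4


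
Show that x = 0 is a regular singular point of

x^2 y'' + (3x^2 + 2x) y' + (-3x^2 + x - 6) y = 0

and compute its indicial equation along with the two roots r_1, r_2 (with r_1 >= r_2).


Divide by x^2 to reach normal form y'' + P_1(x) y' + P_2(x) y = 0 with P_1(x) = 3 + 2/x and P_2(x) = -3 + 1/x - 6/x^2.
x = 0 is a singular point because the y'-coefficient 3 + 2/x has a pole at x = 0 and the y-coefficient -3 + 1/x - 6/x^2 has a pole at x = 0.
It is a regular singular point because x P_1(x) = p(x) = 3x + 2 and x^2 P_2(x) = q(x) = -3x^2 + x - 6 are polynomials, hence analytic at x = 0.
p(0) = 2,  q(0) = -6.
Indicial equation: r(r-1) + p(0) r + q(0) = 0, i.e. r^2 + (p(0) - 1) r + q(0) = 0, i.e. r^2 + 1 r - 6 = 0.
Discriminant: (1)^2 - 4(-6) = 25, so r = (-1 ± 5)/2.
Solving: r_1 = 2, r_2 = -3.

indicial: r^2 + 1 r - 6 = 0; roots r_1 = 2, r_2 = -3


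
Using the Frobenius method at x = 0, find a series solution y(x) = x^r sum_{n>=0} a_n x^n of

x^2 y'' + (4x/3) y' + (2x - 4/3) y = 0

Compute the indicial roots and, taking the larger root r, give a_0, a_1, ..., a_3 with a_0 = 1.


Write in Frobenius form y'' + (p(x)/x) y' + (q(x)/x^2) y = 0:
  p(x) = 4/3,  q(x) = 2x - 4/3.
Indicial equation: r(r-1) + (4/3) r + (-4/3) = 0 -> roots r_1 = 1, r_2 = -4/3.
Take r = r_1 = 1. Let y(x) = x^r sum_{n>=0} a_n x^n with a_0 = 1.
Substitute y = x^r sum a_n x^n and match x^{r+n}. The recurrence is
  D(n) a_n + 2 a_{n-1} = 0,  where D(n) = (r+n)(r+n-1) + (4/3)(r+n) + (-4/3).
  a_n = -2 / D(n) * a_{n-1}.
Since the indicial polynomial factors as (r - r_1)(r - r_2), D(n) = (r_1 + n - r_1)(r_1 + n - r_2) = n(n + 7/3).
Evaluating step by step (a_0 = 1):
  n = 1: D(1) = 1(1 + 7/3) = 10/3; numerator = -2(1) = -2; a_1 = (-2)/(10/3) = -3/5
  n = 2: D(2) = 2(2 + 7/3) = 26/3; numerator = -2(-3/5) = 6/5; a_2 = (6/5)/(26/3) = 9/65
  n = 3: D(3) = 3(3 + 7/3) = 16; numerator = -2(9/65) = -18/65; a_3 = (-18/65)/(16) = -9/520

r = 1; a_0 = 1; a_1 = -3/5; a_2 = 9/65; a_3 = -9/520


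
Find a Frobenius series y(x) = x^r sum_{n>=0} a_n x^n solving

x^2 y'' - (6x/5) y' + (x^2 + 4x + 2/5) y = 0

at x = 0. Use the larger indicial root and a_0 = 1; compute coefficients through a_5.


Write in Frobenius form y'' + (p(x)/x) y' + (q(x)/x^2) y = 0:
  p(x) = -6/5,  q(x) = x^2 + 4x + 2/5.
Indicial equation: r(r-1) + (-6/5) r + (2/5) = 0 -> roots r_1 = 2, r_2 = 1/5.
Take r = r_1 = 2. Let y(x) = x^r sum_{n>=0} a_n x^n with a_0 = 1.
Substitute y = x^r sum a_n x^n and match x^{r+n}. The recurrence is
  D(n) a_n + 4 a_{n-1} + 1 a_{n-2} = 0,  where D(n) = (r+n)(r+n-1) + (-6/5)(r+n) + (2/5).
  a_n = [-4 a_{n-1} - 1 a_{n-2}] / D(n).
Since the indicial polynomial factors as (r - r_1)(r - r_2), D(n) = (r_1 + n - r_1)(r_1 + n - r_2) = n(n + 9/5).
Evaluating step by step (a_0 = 1):
  n = 1: D(1) = 1(1 + 9/5) = 14/5; numerator = -4(1) = -4; a_1 = (-4)/(14/5) = -10/7
  n = 2: D(2) = 2(2 + 9/5) = 38/5; numerator = -4(-10/7) - 1(1) = 33/7; a_2 = (33/7)/(38/5) = 165/266
  n = 3: D(3) = 3(3 + 9/5) = 72/5; numerator = -4(165/266) - 1(-10/7) = -20/19; a_3 = (-20/19)/(72/5) = -25/342
  n = 4: D(4) = 4(4 + 9/5) = 116/5; numerator = -4(-25/342) - 1(165/266) = -785/2394; a_4 = (-785/2394)/(116/5) = -3925/277704
  n = 5: D(5) = 5(5 + 9/5) = 34; numerator = -4(-3925/277704) - 1(-25/342) = 500/3857; a_5 = (500/3857)/(34) = 250/65569

r = 2; a_0 = 1; a_1 = -10/7; a_2 = 165/266; a_3 = -25/342; a_4 = -3925/277704; a_5 = 250/65569


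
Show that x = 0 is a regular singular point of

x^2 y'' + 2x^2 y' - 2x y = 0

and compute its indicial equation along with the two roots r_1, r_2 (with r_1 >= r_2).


Divide by x^2 to reach normal form y'' + P_1(x) y' + P_2(x) y = 0 with P_1(x) = 2 and P_2(x) = -2/x.
x = 0 is a singular point because the y-coefficient -2/x has a pole at x = 0.
It is a regular singular point because x P_1(x) = p(x) = 2x and x^2 P_2(x) = q(x) = -2x are polynomials, hence analytic at x = 0.
p(0) = 0,  q(0) = 0.
Indicial equation: r(r-1) + p(0) r + q(0) = 0, i.e. r^2 + (p(0) - 1) r + q(0) = 0, i.e. r^2 - 1 r = 0.
Discriminant: (-1)^2 - 4(0) = 1, so r = (1 ± 1)/2.
Solving: r_1 = 1, r_2 = 0.

indicial: r^2 - 1 r = 0; roots r_1 = 1, r_2 = 0


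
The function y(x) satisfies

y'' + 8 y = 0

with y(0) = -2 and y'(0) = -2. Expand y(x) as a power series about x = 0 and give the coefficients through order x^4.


Ansatz: y(x) = sum_{n>=0} a_n x^n, so y'(x) = sum_{n>=1} n a_n x^(n-1) and y''(x) = sum_{n>=2} n(n-1) a_n x^(n-2).
Substitute into P(x) y'' + Q(x) y' + R(x) y = 0 with P(x) = 1, Q(x) = 0, R(x) = 8, and match powers of x.
Initial conditions: a_0 = -2, a_1 = -2.
Setting the coefficient of each power of x to zero and solving order by order (substituting the coefficients already found):
  x^0: 2 a_2 + 8 a_0 = 0  ->  2 a_2 = -8 a_0 = 16  ->  a_2 = 8
  x^1: 6 a_3 + 8 a_1 = 0  ->  6 a_3 = -8 a_1 = 16  ->  a_3 = 8/3
  x^2: 12 a_4 + 8 a_2 = 0  ->  12 a_4 = -8 a_2 = -64  ->  a_4 = -16/3
Truncated series: y(x) = -2 - 2 x + 8 x^2 + (8/3) x^3 - (16/3) x^4 + O(x^5).

a_0 = -2; a_1 = -2; a_2 = 8; a_3 = 8/3; a_4 = -16/3


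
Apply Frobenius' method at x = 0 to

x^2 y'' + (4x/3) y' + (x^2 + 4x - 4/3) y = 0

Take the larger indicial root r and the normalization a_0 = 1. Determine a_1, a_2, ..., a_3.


Write in Frobenius form y'' + (p(x)/x) y' + (q(x)/x^2) y = 0:
  p(x) = 4/3,  q(x) = x^2 + 4x - 4/3.
Indicial equation: r(r-1) + (4/3) r + (-4/3) = 0 -> roots r_1 = 1, r_2 = -4/3.
Take r = r_1 = 1. Let y(x) = x^r sum_{n>=0} a_n x^n with a_0 = 1.
Substitute y = x^r sum a_n x^n and match x^{r+n}. The recurrence is
  D(n) a_n + 4 a_{n-1} + 1 a_{n-2} = 0,  where D(n) = (r+n)(r+n-1) + (4/3)(r+n) + (-4/3).
  a_n = [-4 a_{n-1} - 1 a_{n-2}] / D(n).
Since the indicial polynomial factors as (r - r_1)(r - r_2), D(n) = (r_1 + n - r_1)(r_1 + n - r_2) = n(n + 7/3).
Evaluating step by step (a_0 = 1):
  n = 1: D(1) = 1(1 + 7/3) = 10/3; numerator = -4(1) = -4; a_1 = (-4)/(10/3) = -6/5
  n = 2: D(2) = 2(2 + 7/3) = 26/3; numerator = -4(-6/5) - 1(1) = 19/5; a_2 = (19/5)/(26/3) = 57/130
  n = 3: D(3) = 3(3 + 7/3) = 16; numerator = -4(57/130) - 1(-6/5) = -36/65; a_3 = (-36/65)/(16) = -9/260

r = 1; a_0 = 1; a_1 = -6/5; a_2 = 57/130; a_3 = -9/260


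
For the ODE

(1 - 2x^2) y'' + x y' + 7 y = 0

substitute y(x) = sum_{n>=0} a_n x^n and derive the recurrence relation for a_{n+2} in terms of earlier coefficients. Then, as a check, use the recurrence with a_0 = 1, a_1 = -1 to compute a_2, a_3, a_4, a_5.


Substitute y = sum_n a_n x^n.
(1 - 2 x^2) y'' contributes (n+2)(n+1) a_{n+2} - 2 n(n-1) a_n at x^n.
x y'(x) contributes n a_n at x^n.
7 y(x) contributes 7 a_n at x^n.
Matching x^n: (n+2)(n+1) a_{n+2} + (-2 n(n-1) + n + 7) a_n = 0.
Thus a_{n+2} = (2 n(n-1) - n - 7) / ((n+1)(n+2)) * a_n.

Check with a_0 = 1, a_1 = -1 (apply the recurrence for n = 0, 1, 2, 3): a_0 = 1, a_1 = -1, a_2 = -7/2, a_3 = 4/3, a_4 = 35/24, a_5 = 2/15.

a_(n+2) = (2 n(n-1) - n - 7) / ((n+1)(n+2)) * a_n; check: a_0 = 1, a_1 = -1, a_2 = -7/2, a_3 = 4/3, a_4 = 35/24, a_5 = 2/15


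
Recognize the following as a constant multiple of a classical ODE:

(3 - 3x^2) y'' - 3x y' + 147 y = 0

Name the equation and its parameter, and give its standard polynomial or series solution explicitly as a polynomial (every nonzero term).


All three coefficients share the factor 3; dividing through by 3 gives  (1 - x^2) y'' - x y' + 49 y = 0.
This matches the Chebyshev equation (1 - x^2) y'' - x y' + n^2 y = 0 (note the -x y' term, not -2x y') with n^2 = 49, so n = 7; the polynomial solution is T_7(x).
With y = sum_k a_k x^k, matching x^k gives (k+2)(k+1) a_{k+2} = (k^2 - n^2) a_k = (k - 7)(k + 7) a_k. The right side vanishes at k = 7, so the series with the parity of 7 terminates at degree 7.
Standard normalization: leading coefficient of T_n is 2^(n-1), so a_7 = 2^6 = 64. Work downward with a_k = (k+1)(k+2) a_{k+2} / ((k - 7)(k + 7)):
  a_5 = (6)(7)(64) / ((5 - 7)(5 + 7)) = 2688/(-24) = -112
  a_3 = (4)(5)(-112) / ((3 - 7)(3 + 7)) = -2240/(-40) = 56
  a_1 = (2)(3)(56) / ((1 - 7)(1 + 7)) = 336/(-48) = -7
Hence T_7(x) = 64 x^7 - 112 x^5 + 56 x^3 - 7 x.

T_7(x); series = 64 x^7 - 112 x^5 + 56 x^3 - 7 x


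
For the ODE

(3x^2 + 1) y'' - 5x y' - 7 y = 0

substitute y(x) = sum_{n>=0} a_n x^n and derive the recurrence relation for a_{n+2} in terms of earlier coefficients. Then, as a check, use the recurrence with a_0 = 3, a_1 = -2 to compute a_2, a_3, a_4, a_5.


Substitute y = sum_n a_n x^n.
(1 + 3 x^2) y'' contributes (n+2)(n+1) a_{n+2} + 3 n(n-1) a_n at x^n.
-5 x y'(x) contributes -5 n a_n at x^n.
-7 y(x) contributes -7 a_n at x^n.
Matching x^n: (n+2)(n+1) a_{n+2} + (3 n(n-1) - 5 n - 7) a_n = 0.
Thus a_{n+2} = (-3 n(n-1) + 5 n + 7) / ((n+1)(n+2)) * a_n.

Check with a_0 = 3, a_1 = -2 (apply the recurrence for n = 0, 1, 2, 3): a_0 = 3, a_1 = -2, a_2 = 21/2, a_3 = -4, a_4 = 77/8, a_5 = -4/5.

a_(n+2) = (-3 n(n-1) + 5 n + 7) / ((n+1)(n+2)) * a_n; check: a_0 = 3, a_1 = -2, a_2 = 21/2, a_3 = -4, a_4 = 77/8, a_5 = -4/5


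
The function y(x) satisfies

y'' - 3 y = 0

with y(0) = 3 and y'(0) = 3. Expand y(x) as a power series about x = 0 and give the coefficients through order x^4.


Ansatz: y(x) = sum_{n>=0} a_n x^n, so y'(x) = sum_{n>=1} n a_n x^(n-1) and y''(x) = sum_{n>=2} n(n-1) a_n x^(n-2).
Substitute into P(x) y'' + Q(x) y' + R(x) y = 0 with P(x) = 1, Q(x) = 0, R(x) = -3, and match powers of x.
Initial conditions: a_0 = 3, a_1 = 3.
Setting the coefficient of each power of x to zero and solving order by order (substituting the coefficients already found):
  x^0: 2 a_2 - 3 a_0 = 0  ->  2 a_2 = 3 a_0 = 9  ->  a_2 = 9/2
  x^1: 6 a_3 - 3 a_1 = 0  ->  6 a_3 = 3 a_1 = 9  ->  a_3 = 3/2
  x^2: 12 a_4 - 3 a_2 = 0  ->  12 a_4 = 3 a_2 = 27/2  ->  a_4 = 9/8
Truncated series: y(x) = 3 + 3 x + (9/2) x^2 + (3/2) x^3 + (9/8) x^4 + O(x^5).

a_0 = 3; a_1 = 3; a_2 = 9/2; a_3 = 3/2; a_4 = 9/8


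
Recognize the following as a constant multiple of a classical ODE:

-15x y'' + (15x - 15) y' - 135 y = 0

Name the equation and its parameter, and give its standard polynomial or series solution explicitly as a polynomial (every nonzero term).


All three coefficients share the factor -15; dividing through by -15 gives  x y'' + (1 - x) y' + 9 y = 0.
This matches the Laguerre equation x y'' + (1 - x) y' + n y = 0 with n = 9; the polynomial solution is L_9(x).
With y = sum_k a_k x^k, matching x^k gives (k+1)k a_{k+1} + (k+1) a_{k+1} - k a_k + n a_k = 0, i.e. (k+1)^2 a_{k+1} = (k - n) a_k = (k - 9) a_k. The right side vanishes at k = 9, so the series terminates at degree 9.
Standard normalization L_n(0) = 1 gives a_0 = 1. Work upward with a_{k+1} = (k - 9) a_k / (k+1)^2:
  a_1 = (0 - 9)(1) / 1^2 = -9/1 = -9
  a_2 = (1 - 9)(-9) / 2^2 = 72/4 = 18
  a_3 = (2 - 9)(18) / 3^2 = -126/9 = -14
  a_4 = (3 - 9)(-14) / 4^2 = 84/16 = 21/4
  a_5 = (4 - 9)(21/4) / 5^2 = (-105/4)/25 = -21/20
  a_6 = (5 - 9)(-21/20) / 6^2 = (21/5)/36 = 7/60
  a_7 = (6 - 9)(7/60) / 7^2 = (-7/20)/49 = -1/140
  a_8 = (7 - 9)(-1/140) / 8^2 = (1/70)/64 = 1/4480
  a_9 = (8 - 9)(1/4480) / 9^2 = (-1/4480)/81 = -1/362880
Hence L_9(x) = -x^9/362880 + x^8/4480 - x^7/140 + 7 x^6/60 - 21 x^5/20 + 21 x^4/4 - 14 x^3 + 18 x^2 - 9 x + 1.

L_9(x); series = -x^9/362880 + x^8/4480 - x^7/140 + 7 x^6/60 - 21 x^5/20 + 21 x^4/4 - 14 x^3 + 18 x^2 - 9 x + 1


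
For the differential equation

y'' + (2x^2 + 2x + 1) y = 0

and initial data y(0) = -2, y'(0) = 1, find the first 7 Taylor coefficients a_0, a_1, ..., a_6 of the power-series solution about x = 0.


Ansatz: y(x) = sum_{n>=0} a_n x^n, so y'(x) = sum_{n>=1} n a_n x^(n-1) and y''(x) = sum_{n>=2} n(n-1) a_n x^(n-2).
Substitute into P(x) y'' + Q(x) y' + R(x) y = 0 with P(x) = 1, Q(x) = 0, R(x) = 2x^2 + 2x + 1, and match powers of x.
Initial conditions: a_0 = -2, a_1 = 1.
Setting the coefficient of each power of x to zero and solving order by order (substituting the coefficients already found):
  x^0: 2 a_2 + a_0 = 0  ->  2 a_2 = -a_0 = 2  ->  a_2 = 1
  x^1: 6 a_3 + a_1 + 2 a_0 = 0  ->  6 a_3 = -a_1 - 2 a_0 = 3  ->  a_3 = 1/2
  x^2: 12 a_4 + a_2 + 2 a_1 + 2 a_0 = 0  ->  12 a_4 = -a_2 - 2 a_1 - 2 a_0 = 1  ->  a_4 = 1/12
  x^3: 20 a_5 + a_3 + 2 a_2 + 2 a_1 = 0  ->  20 a_5 = -a_3 - 2 a_2 - 2 a_1 = -9/2  ->  a_5 = -9/40
  x^4: 30 a_6 + a_4 + 2 a_3 + 2 a_2 = 0  ->  30 a_6 = -a_4 - 2 a_3 - 2 a_2 = -37/12  ->  a_6 = -37/360
Truncated series: y(x) = -2 + x + x^2 + (1/2) x^3 + (1/12) x^4 - (9/40) x^5 - (37/360) x^6 + O(x^7).

a_0 = -2; a_1 = 1; a_2 = 1; a_3 = 1/2; a_4 = 1/12; a_5 = -9/40; a_6 = -37/360


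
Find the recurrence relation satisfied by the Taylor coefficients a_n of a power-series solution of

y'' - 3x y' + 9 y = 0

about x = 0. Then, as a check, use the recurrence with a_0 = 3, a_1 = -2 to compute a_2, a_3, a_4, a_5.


Substitute y = sum_n a_n x^n.
y''(x) has coefficient (n+2)(n+1) a_{n+2} at x^n;
-3 x y'(x) has coefficient -3 n a_n at x^n (shift);
9 y(x) has coefficient 9 a_n at x^n.
Matching x^n: (n+2)(n+1) a_{n+2} + (-3n + 9) a_n = 0.
Thus a_{n+2} = (3n - 9) / ((n+1)(n+2)) * a_n.

Check with a_0 = 3, a_1 = -2 (apply the recurrence for n = 0, 1, 2, 3): a_0 = 3, a_1 = -2, a_2 = -27/2, a_3 = 2, a_4 = 27/8, a_5 = 0.

a_(n+2) = (3n - 9) / ((n+1)(n+2)) * a_n; check: a_0 = 3, a_1 = -2, a_2 = -27/2, a_3 = 2, a_4 = 27/8, a_5 = 0


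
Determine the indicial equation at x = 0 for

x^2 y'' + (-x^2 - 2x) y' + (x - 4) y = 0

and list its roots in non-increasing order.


Divide by x^2 to reach normal form y'' + P_1(x) y' + P_2(x) y = 0 with P_1(x) = -1 - 2/x and P_2(x) = 1/x - 4/x^2.
x = 0 is a singular point because the y'-coefficient -1 - 2/x has a pole at x = 0 and the y-coefficient 1/x - 4/x^2 has a pole at x = 0.
It is a regular singular point because x P_1(x) = p(x) = -x - 2 and x^2 P_2(x) = q(x) = x - 4 are polynomials, hence analytic at x = 0.
p(0) = -2,  q(0) = -4.
Indicial equation: r(r-1) + p(0) r + q(0) = 0, i.e. r^2 + (p(0) - 1) r + q(0) = 0, i.e. r^2 - 3 r - 4 = 0.
Discriminant: (-3)^2 - 4(-4) = 25, so r = (3 ± 5)/2.
Solving: r_1 = 4, r_2 = -1.

indicial: r^2 - 3 r - 4 = 0; roots r_1 = 4, r_2 = -1


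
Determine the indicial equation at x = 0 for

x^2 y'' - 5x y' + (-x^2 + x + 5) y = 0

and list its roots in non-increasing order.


Divide by x^2 to reach normal form y'' + P_1(x) y' + P_2(x) y = 0 with P_1(x) = -5/x and P_2(x) = -1 + 1/x + 5/x^2.
x = 0 is a singular point because the y'-coefficient -5/x has a pole at x = 0 and the y-coefficient -1 + 1/x + 5/x^2 has a pole at x = 0.
It is a regular singular point because x P_1(x) = p(x) = -5 and x^2 P_2(x) = q(x) = -x^2 + x + 5 are polynomials, hence analytic at x = 0.
p(0) = -5,  q(0) = 5.
Indicial equation: r(r-1) + p(0) r + q(0) = 0, i.e. r^2 + (p(0) - 1) r + q(0) = 0, i.e. r^2 - 6 r + 5 = 0.
Discriminant: (-6)^2 - 4(5) = 16, so r = (6 ± 4)/2.
Solving: r_1 = 5, r_2 = 1.

indicial: r^2 - 6 r + 5 = 0; roots r_1 = 5, r_2 = 1


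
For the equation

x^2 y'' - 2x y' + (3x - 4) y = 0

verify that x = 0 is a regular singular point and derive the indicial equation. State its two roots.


Divide by x^2 to reach normal form y'' + P_1(x) y' + P_2(x) y = 0 with P_1(x) = -2/x and P_2(x) = 3/x - 4/x^2.
x = 0 is a singular point because the y'-coefficient -2/x has a pole at x = 0 and the y-coefficient 3/x - 4/x^2 has a pole at x = 0.
It is a regular singular point because x P_1(x) = p(x) = -2 and x^2 P_2(x) = q(x) = 3x - 4 are polynomials, hence analytic at x = 0.
p(0) = -2,  q(0) = -4.
Indicial equation: r(r-1) + p(0) r + q(0) = 0, i.e. r^2 + (p(0) - 1) r + q(0) = 0, i.e. r^2 - 3 r - 4 = 0.
Discriminant: (-3)^2 - 4(-4) = 25, so r = (3 ± 5)/2.
Solving: r_1 = 4, r_2 = -1.

indicial: r^2 - 3 r - 4 = 0; roots r_1 = 4, r_2 = -1


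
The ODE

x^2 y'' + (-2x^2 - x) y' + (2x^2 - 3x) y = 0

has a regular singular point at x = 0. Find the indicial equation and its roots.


Divide by x^2 to reach normal form y'' + P_1(x) y' + P_2(x) y = 0 with P_1(x) = -2 - 1/x and P_2(x) = 2 - 3/x.
x = 0 is a singular point because the y'-coefficient -2 - 1/x has a pole at x = 0 and the y-coefficient 2 - 3/x has a pole at x = 0.
It is a regular singular point because x P_1(x) = p(x) = -2x - 1 and x^2 P_2(x) = q(x) = 2x^2 - 3x are polynomials, hence analytic at x = 0.
p(0) = -1,  q(0) = 0.
Indicial equation: r(r-1) + p(0) r + q(0) = 0, i.e. r^2 + (p(0) - 1) r + q(0) = 0, i.e. r^2 - 2 r = 0.
Discriminant: (-2)^2 - 4(0) = 4, so r = (2 ± 2)/2.
Solving: r_1 = 2, r_2 = 0.

indicial: r^2 - 2 r = 0; roots r_1 = 2, r_2 = 0


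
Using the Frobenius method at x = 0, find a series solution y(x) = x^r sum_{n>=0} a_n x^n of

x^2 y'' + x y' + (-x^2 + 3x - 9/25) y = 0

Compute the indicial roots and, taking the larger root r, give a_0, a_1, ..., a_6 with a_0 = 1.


Write in Frobenius form y'' + (p(x)/x) y' + (q(x)/x^2) y = 0:
  p(x) = 1,  q(x) = -x^2 + 3x - 9/25.
Indicial equation: r(r-1) + (1) r + (-9/25) = 0 -> roots r_1 = 3/5, r_2 = -3/5.
Take r = r_1 = 3/5. Let y(x) = x^r sum_{n>=0} a_n x^n with a_0 = 1.
Substitute y = x^r sum a_n x^n and match x^{r+n}. The recurrence is
  D(n) a_n + 3 a_{n-1} - 1 a_{n-2} = 0,  where D(n) = (r+n)(r+n-1) + (1)(r+n) + (-9/25).
  a_n = [-3 a_{n-1} + 1 a_{n-2}] / D(n).
Since the indicial polynomial factors as (r - r_1)(r - r_2), D(n) = (r_1 + n - r_1)(r_1 + n - r_2) = n(n + 6/5).
Evaluating step by step (a_0 = 1):
  n = 1: D(1) = 1(1 + 6/5) = 11/5; numerator = -3(1) = -3; a_1 = (-3)/(11/5) = -15/11
  n = 2: D(2) = 2(2 + 6/5) = 32/5; numerator = -3(-15/11) + 1(1) = 56/11; a_2 = (56/11)/(32/5) = 35/44
  n = 3: D(3) = 3(3 + 6/5) = 63/5; numerator = -3(35/44) + 1(-15/11) = -15/4; a_3 = (-15/4)/(63/5) = -25/84
  n = 4: D(4) = 4(4 + 6/5) = 104/5; numerator = -3(-25/84) + 1(35/44) = 130/77; a_4 = (130/77)/(104/5) = 25/308
  n = 5: D(5) = 5(5 + 6/5) = 31; numerator = -3(25/308) + 1(-25/84) = -125/231; a_5 = (-125/231)/(31) = -125/7161
  n = 6: D(6) = 6(6 + 6/5) = 216/5; numerator = -3(-125/7161) + 1(25/308) = 1275/9548; a_6 = (1275/9548)/(216/5) = 2125/687456

r = 3/5; a_0 = 1; a_1 = -15/11; a_2 = 35/44; a_3 = -25/84; a_4 = 25/308; a_5 = -125/7161; a_6 = 2125/687456


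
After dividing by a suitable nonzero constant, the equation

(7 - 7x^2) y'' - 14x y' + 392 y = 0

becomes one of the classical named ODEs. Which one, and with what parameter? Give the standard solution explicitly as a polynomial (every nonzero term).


All three coefficients share the factor 7; dividing through by 7 gives  (1 - x^2) y'' - 2x y' + 56 y = 0.
This matches the Legendre equation (1 - x^2) y'' - 2x y' + n(n+1) y = 0 (note the -2x y' term) with n(n+1) = 56, so n = 7; the polynomial solution is P_7(x).
With y = sum_k a_k x^k, matching x^k gives (k+2)(k+1) a_{k+2} = [k(k+1) - n(n+1)] a_k = (k - 7)(k + 8) a_k. The right side vanishes at k = 7, so the series with the parity of 7 terminates at degree 7.
Standard normalization (P_n(1) = 1): leading coefficient (2n)!/(2^n (n!)^2) = 87178291200/(128*25401600) = 429/16, so a_7 = 429/16. Work downward with a_k = (k+1)(k+2) a_{k+2} / ((k - 7)(k + 8)):
  a_5 = (6)(7)(429/16) / ((5 - 7)(5 + 8)) = (9009/8)/(-26) = -693/16
  a_3 = (4)(5)(-693/16) / ((3 - 7)(3 + 8)) = (-3465/4)/(-44) = 315/16
  a_1 = (2)(3)(315/16) / ((1 - 7)(1 + 8)) = (945/8)/(-54) = -35/16
Hence P_7(x) = 429 x^7/16 - 693 x^5/16 + 315 x^3/16 - 35 x/16.

P_7(x); series = 429 x^7/16 - 693 x^5/16 + 315 x^3/16 - 35 x/16


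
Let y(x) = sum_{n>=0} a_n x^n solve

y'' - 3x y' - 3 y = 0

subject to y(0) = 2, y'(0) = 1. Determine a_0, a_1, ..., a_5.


Ansatz: y(x) = sum_{n>=0} a_n x^n, so y'(x) = sum_{n>=1} n a_n x^(n-1) and y''(x) = sum_{n>=2} n(n-1) a_n x^(n-2).
Substitute into P(x) y'' + Q(x) y' + R(x) y = 0 with P(x) = 1, Q(x) = -3x, R(x) = -3, and match powers of x.
Initial conditions: a_0 = 2, a_1 = 1.
Setting the coefficient of each power of x to zero and solving order by order (substituting the coefficients already found):
  x^0: 2 a_2 - 3 a_0 = 0  ->  2 a_2 = 3 a_0 = 6  ->  a_2 = 3
  x^1: 6 a_3 - 6 a_1 = 0  ->  6 a_3 = 6 a_1 = 6  ->  a_3 = 1
  x^2: 12 a_4 - 9 a_2 = 0  ->  12 a_4 = 9 a_2 = 27  ->  a_4 = 9/4
  x^3: 20 a_5 - 12 a_3 = 0  ->  20 a_5 = 12 a_3 = 12  ->  a_5 = 3/5
Truncated series: y(x) = 2 + x + 3 x^2 + x^3 + (9/4) x^4 + (3/5) x^5 + O(x^6).

a_0 = 2; a_1 = 1; a_2 = 3; a_3 = 1; a_4 = 9/4; a_5 = 3/5


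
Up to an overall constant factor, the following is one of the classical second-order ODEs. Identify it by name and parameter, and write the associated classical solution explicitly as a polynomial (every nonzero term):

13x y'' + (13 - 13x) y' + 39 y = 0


All three coefficients share the factor 13; dividing through by 13 gives  x y'' + (1 - x) y' + 3 y = 0.
This matches the Laguerre equation x y'' + (1 - x) y' + n y = 0 with n = 3; the polynomial solution is L_3(x).
With y = sum_k a_k x^k, matching x^k gives (k+1)k a_{k+1} + (k+1) a_{k+1} - k a_k + n a_k = 0, i.e. (k+1)^2 a_{k+1} = (k - n) a_k = (k - 3) a_k. The right side vanishes at k = 3, so the series terminates at degree 3.
Standard normalization L_n(0) = 1 gives a_0 = 1. Work upward with a_{k+1} = (k - 3) a_k / (k+1)^2:
  a_1 = (0 - 3)(1) / 1^2 = -3/1 = -3
  a_2 = (1 - 3)(-3) / 2^2 = 6/4 = 3/2
  a_3 = (2 - 3)(3/2) / 3^2 = (-3/2)/9 = -1/6
Hence L_3(x) = -x^3/6 + 3 x^2/2 - 3 x + 1.

L_3(x); series = -x^3/6 + 3 x^2/2 - 3 x + 1


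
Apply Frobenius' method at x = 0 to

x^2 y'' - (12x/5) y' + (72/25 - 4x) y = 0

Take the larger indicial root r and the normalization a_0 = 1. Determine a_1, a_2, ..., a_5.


Write in Frobenius form y'' + (p(x)/x) y' + (q(x)/x^2) y = 0:
  p(x) = -12/5,  q(x) = 72/25 - 4x.
Indicial equation: r(r-1) + (-12/5) r + (72/25) = 0 -> roots r_1 = 9/5, r_2 = 8/5.
Take r = r_1 = 9/5. Let y(x) = x^r sum_{n>=0} a_n x^n with a_0 = 1.
Substitute y = x^r sum a_n x^n and match x^{r+n}. The recurrence is
  D(n) a_n - 4 a_{n-1} = 0,  where D(n) = (r+n)(r+n-1) + (-12/5)(r+n) + (72/25).
  a_n = 4 / D(n) * a_{n-1}.
Since the indicial polynomial factors as (r - r_1)(r - r_2), D(n) = (r_1 + n - r_1)(r_1 + n - r_2) = n(n + 1/5).
Evaluating step by step (a_0 = 1):
  n = 1: D(1) = 1(1 + 1/5) = 6/5; numerator = 4(1) = 4; a_1 = (4)/(6/5) = 10/3
  n = 2: D(2) = 2(2 + 1/5) = 22/5; numerator = 4(10/3) = 40/3; a_2 = (40/3)/(22/5) = 100/33
  n = 3: D(3) = 3(3 + 1/5) = 48/5; numerator = 4(100/33) = 400/33; a_3 = (400/33)/(48/5) = 125/99
  n = 4: D(4) = 4(4 + 1/5) = 84/5; numerator = 4(125/99) = 500/99; a_4 = (500/99)/(84/5) = 625/2079
  n = 5: D(5) = 5(5 + 1/5) = 26; numerator = 4(625/2079) = 2500/2079; a_5 = (2500/2079)/(26) = 1250/27027

r = 9/5; a_0 = 1; a_1 = 10/3; a_2 = 100/33; a_3 = 125/99; a_4 = 625/2079; a_5 = 1250/27027


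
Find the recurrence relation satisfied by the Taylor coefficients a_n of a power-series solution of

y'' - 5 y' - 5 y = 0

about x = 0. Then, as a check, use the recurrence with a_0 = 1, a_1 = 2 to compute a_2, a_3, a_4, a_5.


Substitute y = sum_n a_n x^n.
y''(x) has coefficient (n+2)(n+1) a_{n+2} at x^n;
-5 y'(x) has coefficient -5 (n+1) a_{n+1} at x^n;
-5 y(x) has coefficient -5 a_n at x^n.
Matching x^n: (n+2)(n+1) a_{n+2} - 5 (n+1) a_{n+1} - 5 a_n = 0.
Thus a_{n+2} = [5 (n+1) a_{n+1} + 5 a_n] / ((n+1)(n+2)).

Check with a_0 = 1, a_1 = 2 (apply the recurrence for n = 0, 1, 2, 3): a_0 = 1, a_1 = 2, a_2 = 15/2, a_3 = 85/6, a_4 = 125/6, a_5 = 195/8.

a_(n+2) = [5 (n+1) a_(n+1) + 5 a_n] / ((n+1)(n+2)); check: a_0 = 1, a_1 = 2, a_2 = 15/2, a_3 = 85/6, a_4 = 125/6, a_5 = 195/8


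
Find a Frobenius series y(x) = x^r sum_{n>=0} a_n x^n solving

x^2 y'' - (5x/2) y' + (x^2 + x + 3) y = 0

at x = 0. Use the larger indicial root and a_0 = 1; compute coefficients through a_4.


Write in Frobenius form y'' + (p(x)/x) y' + (q(x)/x^2) y = 0:
  p(x) = -5/2,  q(x) = x^2 + x + 3.
Indicial equation: r(r-1) + (-5/2) r + (3) = 0 -> roots r_1 = 2, r_2 = 3/2.
Take r = r_1 = 2. Let y(x) = x^r sum_{n>=0} a_n x^n with a_0 = 1.
Substitute y = x^r sum a_n x^n and match x^{r+n}. The recurrence is
  D(n) a_n + 1 a_{n-1} + 1 a_{n-2} = 0,  where D(n) = (r+n)(r+n-1) + (-5/2)(r+n) + (3).
  a_n = [-1 a_{n-1} - 1 a_{n-2}] / D(n).
Since the indicial polynomial factors as (r - r_1)(r - r_2), D(n) = (r_1 + n - r_1)(r_1 + n - r_2) = n(n + 1/2).
Evaluating step by step (a_0 = 1):
  n = 1: D(1) = 1(1 + 1/2) = 3/2; numerator = -1(1) = -1; a_1 = (-1)/(3/2) = -2/3
  n = 2: D(2) = 2(2 + 1/2) = 5; numerator = -1(-2/3) - 1(1) = -1/3; a_2 = (-1/3)/(5) = -1/15
  n = 3: D(3) = 3(3 + 1/2) = 21/2; numerator = -1(-1/15) - 1(-2/3) = 11/15; a_3 = (11/15)/(21/2) = 22/315
  n = 4: D(4) = 4(4 + 1/2) = 18; numerator = -1(22/315) - 1(-1/15) = -1/315; a_4 = (-1/315)/(18) = -1/5670

r = 2; a_0 = 1; a_1 = -2/3; a_2 = -1/15; a_3 = 22/315; a_4 = -1/5670


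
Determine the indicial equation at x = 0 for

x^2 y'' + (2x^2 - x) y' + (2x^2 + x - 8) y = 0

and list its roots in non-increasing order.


Divide by x^2 to reach normal form y'' + P_1(x) y' + P_2(x) y = 0 with P_1(x) = 2 - 1/x and P_2(x) = 2 + 1/x - 8/x^2.
x = 0 is a singular point because the y'-coefficient 2 - 1/x has a pole at x = 0 and the y-coefficient 2 + 1/x - 8/x^2 has a pole at x = 0.
It is a regular singular point because x P_1(x) = p(x) = 2x - 1 and x^2 P_2(x) = q(x) = 2x^2 + x - 8 are polynomials, hence analytic at x = 0.
p(0) = -1,  q(0) = -8.
Indicial equation: r(r-1) + p(0) r + q(0) = 0, i.e. r^2 + (p(0) - 1) r + q(0) = 0, i.e. r^2 - 2 r - 8 = 0.
Discriminant: (-2)^2 - 4(-8) = 36, so r = (2 ± 6)/2.
Solving: r_1 = 4, r_2 = -2.

indicial: r^2 - 2 r - 8 = 0; roots r_1 = 4, r_2 = -2


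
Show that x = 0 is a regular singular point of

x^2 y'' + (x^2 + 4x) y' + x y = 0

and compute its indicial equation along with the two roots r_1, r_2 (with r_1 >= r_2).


Divide by x^2 to reach normal form y'' + P_1(x) y' + P_2(x) y = 0 with P_1(x) = 1 + 4/x and P_2(x) = 1/x.
x = 0 is a singular point because the y'-coefficient 1 + 4/x has a pole at x = 0 and the y-coefficient 1/x has a pole at x = 0.
It is a regular singular point because x P_1(x) = p(x) = x + 4 and x^2 P_2(x) = q(x) = x are polynomials, hence analytic at x = 0.
p(0) = 4,  q(0) = 0.
Indicial equation: r(r-1) + p(0) r + q(0) = 0, i.e. r^2 + (p(0) - 1) r + q(0) = 0, i.e. r^2 + 3 r = 0.
Discriminant: (3)^2 - 4(0) = 9, so r = (-3 ± 3)/2.
Solving: r_1 = 0, r_2 = -3.

indicial: r^2 + 3 r = 0; roots r_1 = 0, r_2 = -3


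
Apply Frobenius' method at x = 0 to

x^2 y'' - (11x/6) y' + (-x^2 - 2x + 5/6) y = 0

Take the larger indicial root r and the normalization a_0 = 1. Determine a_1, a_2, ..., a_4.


Write in Frobenius form y'' + (p(x)/x) y' + (q(x)/x^2) y = 0:
  p(x) = -11/6,  q(x) = -x^2 - 2x + 5/6.
Indicial equation: r(r-1) + (-11/6) r + (5/6) = 0 -> roots r_1 = 5/2, r_2 = 1/3.
Take r = r_1 = 5/2. Let y(x) = x^r sum_{n>=0} a_n x^n with a_0 = 1.
Substitute y = x^r sum a_n x^n and match x^{r+n}. The recurrence is
  D(n) a_n - 2 a_{n-1} - 1 a_{n-2} = 0,  where D(n) = (r+n)(r+n-1) + (-11/6)(r+n) + (5/6).
  a_n = [2 a_{n-1} + 1 a_{n-2}] / D(n).
Since the indicial polynomial factors as (r - r_1)(r - r_2), D(n) = (r_1 + n - r_1)(r_1 + n - r_2) = n(n + 13/6).
Evaluating step by step (a_0 = 1):
  n = 1: D(1) = 1(1 + 13/6) = 19/6; numerator = 2(1) = 2; a_1 = (2)/(19/6) = 12/19
  n = 2: D(2) = 2(2 + 13/6) = 25/3; numerator = 2(12/19) + 1(1) = 43/19; a_2 = (43/19)/(25/3) = 129/475
  n = 3: D(3) = 3(3 + 13/6) = 31/2; numerator = 2(129/475) + 1(12/19) = 558/475; a_3 = (558/475)/(31/2) = 36/475
  n = 4: D(4) = 4(4 + 13/6) = 74/3; numerator = 2(36/475) + 1(129/475) = 201/475; a_4 = (201/475)/(74/3) = 603/35150

r = 5/2; a_0 = 1; a_1 = 12/19; a_2 = 129/475; a_3 = 36/475; a_4 = 603/35150


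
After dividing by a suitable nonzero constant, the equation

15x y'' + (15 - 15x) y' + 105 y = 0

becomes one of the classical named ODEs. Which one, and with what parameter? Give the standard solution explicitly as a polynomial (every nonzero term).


All three coefficients share the factor 15; dividing through by 15 gives  x y'' + (1 - x) y' + 7 y = 0.
This matches the Laguerre equation x y'' + (1 - x) y' + n y = 0 with n = 7; the polynomial solution is L_7(x).
With y = sum_k a_k x^k, matching x^k gives (k+1)k a_{k+1} + (k+1) a_{k+1} - k a_k + n a_k = 0, i.e. (k+1)^2 a_{k+1} = (k - n) a_k = (k - 7) a_k. The right side vanishes at k = 7, so the series terminates at degree 7.
Standard normalization L_n(0) = 1 gives a_0 = 1. Work upward with a_{k+1} = (k - 7) a_k / (k+1)^2:
  a_1 = (0 - 7)(1) / 1^2 = -7/1 = -7
  a_2 = (1 - 7)(-7) / 2^2 = 42/4 = 21/2
  a_3 = (2 - 7)(21/2) / 3^2 = (-105/2)/9 = -35/6
  a_4 = (3 - 7)(-35/6) / 4^2 = (70/3)/16 = 35/24
  a_5 = (4 - 7)(35/24) / 5^2 = (-35/8)/25 = -7/40
  a_6 = (5 - 7)(-7/40) / 6^2 = (7/20)/36 = 7/720
  a_7 = (6 - 7)(7/720) / 7^2 = (-7/720)/49 = -1/5040
Hence L_7(x) = -x^7/5040 + 7 x^6/720 - 7 x^5/40 + 35 x^4/24 - 35 x^3/6 + 21 x^2/2 - 7 x + 1.

L_7(x); series = -x^7/5040 + 7 x^6/720 - 7 x^5/40 + 35 x^4/24 - 35 x^3/6 + 21 x^2/2 - 7 x + 1
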